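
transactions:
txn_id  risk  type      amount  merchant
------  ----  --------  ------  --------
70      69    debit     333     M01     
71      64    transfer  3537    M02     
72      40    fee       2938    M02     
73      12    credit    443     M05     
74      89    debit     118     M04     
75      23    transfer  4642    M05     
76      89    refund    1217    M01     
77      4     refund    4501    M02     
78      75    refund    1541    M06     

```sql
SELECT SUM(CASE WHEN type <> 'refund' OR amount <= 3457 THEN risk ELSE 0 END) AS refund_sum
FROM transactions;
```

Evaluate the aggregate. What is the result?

461

txn_id=70: ✓ → 69
txn_id=71: ✓ → 64
txn_id=72: ✓ → 40
txn_id=73: ✓ → 12
txn_id=74: ✓ → 89
txn_id=75: ✓ → 23
txn_id=76: ✓ → 89
txn_id=77: ✗
txn_id=78: ✓ → 75
refund_sum = 69 + 64 + 40 + 12 + 89 + 23 + 89 + 75 = 461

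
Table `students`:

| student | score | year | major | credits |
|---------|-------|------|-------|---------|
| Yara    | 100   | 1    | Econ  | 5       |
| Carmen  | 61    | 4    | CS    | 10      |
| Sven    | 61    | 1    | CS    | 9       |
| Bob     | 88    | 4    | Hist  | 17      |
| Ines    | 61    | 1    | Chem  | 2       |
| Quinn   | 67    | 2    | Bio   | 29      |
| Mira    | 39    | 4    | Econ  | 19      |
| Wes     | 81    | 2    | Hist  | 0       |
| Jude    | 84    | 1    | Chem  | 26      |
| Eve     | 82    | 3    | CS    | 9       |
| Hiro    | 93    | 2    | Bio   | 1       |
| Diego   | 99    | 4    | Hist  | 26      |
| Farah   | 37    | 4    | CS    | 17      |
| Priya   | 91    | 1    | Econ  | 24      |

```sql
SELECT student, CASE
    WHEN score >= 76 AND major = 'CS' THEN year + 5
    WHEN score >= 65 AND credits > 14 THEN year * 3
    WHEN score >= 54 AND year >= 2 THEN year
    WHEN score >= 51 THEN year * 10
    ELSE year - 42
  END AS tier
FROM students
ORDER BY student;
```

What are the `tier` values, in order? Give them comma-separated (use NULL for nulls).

student=Bob: score >= 65 AND credits > 14 → 12
student=Carmen: score >= 54 AND year >= 2 → 4
student=Diego: score >= 65 AND credits > 14 → 12
student=Eve: score >= 76 AND major = 'CS' → 8
student=Farah: ELSE → -38
student=Hiro: score >= 54 AND year >= 2 → 2
student=Ines: score >= 51 → 10
student=Jude: score >= 65 AND credits > 14 → 3
student=Mira: ELSE → -38
student=Priya: score >= 65 AND credits > 14 → 3
student=Quinn: score >= 65 AND credits > 14 → 6
student=Sven: score >= 51 → 10
student=Wes: score >= 54 AND year >= 2 → 2
student=Yara: score >= 51 → 10

12, 4, 12, 8, -38, 2, 10, 3, -38, 3, 6, 10, 2, 10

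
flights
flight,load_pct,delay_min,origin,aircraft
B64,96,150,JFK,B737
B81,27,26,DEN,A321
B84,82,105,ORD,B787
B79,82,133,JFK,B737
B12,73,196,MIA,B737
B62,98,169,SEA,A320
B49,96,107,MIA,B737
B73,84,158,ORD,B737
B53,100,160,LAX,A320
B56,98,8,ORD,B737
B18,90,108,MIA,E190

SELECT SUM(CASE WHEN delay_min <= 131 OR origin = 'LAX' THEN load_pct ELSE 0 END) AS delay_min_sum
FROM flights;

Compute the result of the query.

493

flight=B64: ✗
flight=B81: ✓ → 27
flight=B84: ✓ → 82
flight=B79: ✗
flight=B12: ✗
flight=B62: ✗
flight=B49: ✓ → 96
flight=B73: ✗
flight=B53: ✓ → 100
flight=B56: ✓ → 98
flight=B18: ✓ → 90
delay_min_sum = 27 + 82 + 96 + 100 + 98 + 90 = 493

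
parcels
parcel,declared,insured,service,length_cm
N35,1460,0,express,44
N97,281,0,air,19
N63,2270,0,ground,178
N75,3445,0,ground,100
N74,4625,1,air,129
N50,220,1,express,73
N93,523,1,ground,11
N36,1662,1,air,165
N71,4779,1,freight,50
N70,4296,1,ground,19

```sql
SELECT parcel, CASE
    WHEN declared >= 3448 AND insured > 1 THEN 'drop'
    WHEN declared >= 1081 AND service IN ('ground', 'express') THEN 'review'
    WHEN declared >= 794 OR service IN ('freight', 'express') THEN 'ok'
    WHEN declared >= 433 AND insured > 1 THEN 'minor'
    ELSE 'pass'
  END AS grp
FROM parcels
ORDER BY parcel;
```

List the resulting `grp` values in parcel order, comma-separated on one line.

parcel=N35: declared >= 1081 AND service IN ('ground', 'express') → review
parcel=N36: declared >= 794 OR service IN ('freight', 'express') → ok
parcel=N50: declared >= 794 OR service IN ('freight', 'express') → ok
parcel=N63: declared >= 1081 AND service IN ('ground', 'express') → review
parcel=N70: declared >= 1081 AND service IN ('ground', 'express') → review
parcel=N71: declared >= 794 OR service IN ('freight', 'express') → ok
parcel=N74: declared >= 794 OR service IN ('freight', 'express') → ok
parcel=N75: declared >= 1081 AND service IN ('ground', 'express') → review
parcel=N93: ELSE → pass
parcel=N97: ELSE → pass

review, ok, ok, review, review, ok, ok, review, pass, pass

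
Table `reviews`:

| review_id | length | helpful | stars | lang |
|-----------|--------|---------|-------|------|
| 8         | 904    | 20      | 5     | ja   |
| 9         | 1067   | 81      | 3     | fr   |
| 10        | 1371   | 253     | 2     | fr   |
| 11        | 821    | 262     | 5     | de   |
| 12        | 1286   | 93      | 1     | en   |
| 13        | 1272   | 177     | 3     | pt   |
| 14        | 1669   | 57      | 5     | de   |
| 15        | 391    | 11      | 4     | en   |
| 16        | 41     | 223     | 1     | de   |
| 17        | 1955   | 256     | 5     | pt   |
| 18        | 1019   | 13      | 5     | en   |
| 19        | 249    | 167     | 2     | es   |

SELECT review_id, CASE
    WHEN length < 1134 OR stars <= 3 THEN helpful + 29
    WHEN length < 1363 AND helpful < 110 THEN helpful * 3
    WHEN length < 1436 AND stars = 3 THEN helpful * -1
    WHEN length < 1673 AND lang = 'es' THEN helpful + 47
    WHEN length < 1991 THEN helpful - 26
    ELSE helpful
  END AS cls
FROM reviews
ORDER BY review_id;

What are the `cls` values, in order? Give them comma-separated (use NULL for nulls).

review_id=8: length < 1134 OR stars <= 3 → 49
review_id=9: length < 1134 OR stars <= 3 → 110
review_id=10: length < 1134 OR stars <= 3 → 282
review_id=11: length < 1134 OR stars <= 3 → 291
review_id=12: length < 1134 OR stars <= 3 → 122
review_id=13: length < 1134 OR stars <= 3 → 206
review_id=14: length < 1991 → 31
review_id=15: length < 1134 OR stars <= 3 → 40
review_id=16: length < 1134 OR stars <= 3 → 252
review_id=17: length < 1991 → 230
review_id=18: length < 1134 OR stars <= 3 → 42
review_id=19: length < 1134 OR stars <= 3 → 196

49, 110, 282, 291, 122, 206, 31, 40, 252, 230, 42, 196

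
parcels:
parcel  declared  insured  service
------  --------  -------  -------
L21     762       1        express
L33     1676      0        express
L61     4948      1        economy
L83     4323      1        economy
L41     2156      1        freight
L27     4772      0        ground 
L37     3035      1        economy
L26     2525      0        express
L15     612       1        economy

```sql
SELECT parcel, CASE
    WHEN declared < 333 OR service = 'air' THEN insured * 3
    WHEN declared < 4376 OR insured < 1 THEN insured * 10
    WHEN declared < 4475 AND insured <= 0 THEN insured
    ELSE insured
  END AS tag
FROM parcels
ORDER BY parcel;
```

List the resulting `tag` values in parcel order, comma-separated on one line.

parcel=L15: declared < 4376 OR insured < 1 → 10
parcel=L21: declared < 4376 OR insured < 1 → 10
parcel=L26: declared < 4376 OR insured < 1 → 0
parcel=L27: declared < 4376 OR insured < 1 → 0
parcel=L33: declared < 4376 OR insured < 1 → 0
parcel=L37: declared < 4376 OR insured < 1 → 10
parcel=L41: declared < 4376 OR insured < 1 → 10
parcel=L61: ELSE → 1
parcel=L83: declared < 4376 OR insured < 1 → 10

10, 10, 0, 0, 0, 10, 10, 1, 10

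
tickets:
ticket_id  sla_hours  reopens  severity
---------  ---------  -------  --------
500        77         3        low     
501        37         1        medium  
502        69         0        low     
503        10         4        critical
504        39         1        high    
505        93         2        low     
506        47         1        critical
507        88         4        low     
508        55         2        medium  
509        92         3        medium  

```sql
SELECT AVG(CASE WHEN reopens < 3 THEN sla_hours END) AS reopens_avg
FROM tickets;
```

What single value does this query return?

56.6666666667

ticket_id=500: ✗
ticket_id=501: ✓ → 37
ticket_id=502: ✓ → 69
ticket_id=503: ✗
ticket_id=504: ✓ → 39
ticket_id=505: ✓ → 93
ticket_id=506: ✓ → 47
ticket_id=507: ✗
ticket_id=508: ✓ → 55
ticket_id=509: ✗
reopens_avg = (37 + 69 + 39 + 93 + 47 + 55) / 6 = 56.6666666667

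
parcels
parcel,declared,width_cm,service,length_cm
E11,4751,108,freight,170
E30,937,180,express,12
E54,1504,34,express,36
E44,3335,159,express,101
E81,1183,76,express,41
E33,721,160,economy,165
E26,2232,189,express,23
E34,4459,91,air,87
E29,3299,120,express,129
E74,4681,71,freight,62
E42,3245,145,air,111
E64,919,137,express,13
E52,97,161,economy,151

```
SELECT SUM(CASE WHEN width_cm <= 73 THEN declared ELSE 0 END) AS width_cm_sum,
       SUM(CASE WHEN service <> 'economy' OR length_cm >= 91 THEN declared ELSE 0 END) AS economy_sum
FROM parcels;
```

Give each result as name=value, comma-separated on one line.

[width_cm_sum: width_cm <= 73]
parcel=E11: ✗
parcel=E30: ✗
parcel=E54: ✓ → 1504
parcel=E44: ✗
parcel=E81: ✗
parcel=E33: ✗
parcel=E26: ✗
parcel=E34: ✗
parcel=E29: ✗
parcel=E74: ✓ → 4681
parcel=E42: ✗
parcel=E64: ✗
parcel=E52: ✗
width_cm_sum = 1504 + 4681 = 6185
—
[economy_sum: service <> 'economy' OR length_cm >= 91]
parcel=E11: ✓ → 4751
parcel=E30: ✓ → 937
parcel=E54: ✓ → 1504
parcel=E44: ✓ → 3335
parcel=E81: ✓ → 1183
parcel=E33: ✓ → 721
parcel=E26: ✓ → 2232
parcel=E34: ✓ → 4459
parcel=E29: ✓ → 3299
parcel=E74: ✓ → 4681
parcel=E42: ✓ → 3245
parcel=E64: ✓ → 919
parcel=E52: ✓ → 97
economy_sum = 4751 + 937 + 1504 + 3335 + 1183 + 721 + 2232 + 4459 + 3299 + 4681 + 3245 + 919 + 97 = 31363

width_cm_sum=6185, economy_sum=31363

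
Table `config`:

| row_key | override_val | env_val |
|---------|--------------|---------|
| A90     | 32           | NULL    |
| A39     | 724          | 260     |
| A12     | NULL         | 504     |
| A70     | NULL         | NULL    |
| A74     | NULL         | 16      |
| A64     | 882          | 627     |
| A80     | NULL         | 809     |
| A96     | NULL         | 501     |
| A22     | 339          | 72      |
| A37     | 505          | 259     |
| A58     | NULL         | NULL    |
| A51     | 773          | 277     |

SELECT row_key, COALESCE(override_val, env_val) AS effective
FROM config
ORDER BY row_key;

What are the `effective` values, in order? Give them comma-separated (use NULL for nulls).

504, 339, 505, 724, 773, NULL, 882, NULL, 16, 809, 32, 501

row_key=A12: override_val=NULL, env_val=504 → 504
row_key=A22: override_val=339 → 339
row_key=A37: override_val=505 → 505
row_key=A39: override_val=724 → 724
row_key=A51: override_val=773 → 773
row_key=A58: override_val=NULL, env_val=NULL (all NULL) → NULL
row_key=A64: override_val=882 → 882
row_key=A70: override_val=NULL, env_val=NULL (all NULL) → NULL
row_key=A74: override_val=NULL, env_val=16 → 16
row_key=A80: override_val=NULL, env_val=809 → 809
row_key=A90: override_val=32 → 32
row_key=A96: override_val=NULL, env_val=501 → 501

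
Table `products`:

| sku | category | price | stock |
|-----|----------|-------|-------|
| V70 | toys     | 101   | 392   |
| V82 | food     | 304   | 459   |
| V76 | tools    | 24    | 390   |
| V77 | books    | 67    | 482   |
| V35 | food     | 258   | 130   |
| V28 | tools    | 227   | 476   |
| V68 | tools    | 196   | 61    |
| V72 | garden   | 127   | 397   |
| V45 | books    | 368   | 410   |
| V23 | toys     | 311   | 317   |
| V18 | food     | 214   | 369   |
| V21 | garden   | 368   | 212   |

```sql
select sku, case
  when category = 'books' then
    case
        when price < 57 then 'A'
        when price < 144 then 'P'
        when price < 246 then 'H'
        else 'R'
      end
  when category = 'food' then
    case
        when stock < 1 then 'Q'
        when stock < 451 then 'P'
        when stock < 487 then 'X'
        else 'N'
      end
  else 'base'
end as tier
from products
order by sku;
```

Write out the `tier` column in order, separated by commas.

sku=V18: category='food' → inner[stock < 451] → P
sku=V21: category='garden' → outer ELSE → base
sku=V23: category='toys' → outer ELSE → base
sku=V28: category='tools' → outer ELSE → base
sku=V35: category='food' → inner[stock < 451] → P
sku=V45: category='books' → inner[ELSE] → R
sku=V68: category='tools' → outer ELSE → base
sku=V70: category='toys' → outer ELSE → base
sku=V72: category='garden' → outer ELSE → base
sku=V76: category='tools' → outer ELSE → base
sku=V77: category='books' → inner[price < 144] → P
sku=V82: category='food' → inner[stock < 487] → X

P, base, base, base, P, R, base, base, base, base, P, X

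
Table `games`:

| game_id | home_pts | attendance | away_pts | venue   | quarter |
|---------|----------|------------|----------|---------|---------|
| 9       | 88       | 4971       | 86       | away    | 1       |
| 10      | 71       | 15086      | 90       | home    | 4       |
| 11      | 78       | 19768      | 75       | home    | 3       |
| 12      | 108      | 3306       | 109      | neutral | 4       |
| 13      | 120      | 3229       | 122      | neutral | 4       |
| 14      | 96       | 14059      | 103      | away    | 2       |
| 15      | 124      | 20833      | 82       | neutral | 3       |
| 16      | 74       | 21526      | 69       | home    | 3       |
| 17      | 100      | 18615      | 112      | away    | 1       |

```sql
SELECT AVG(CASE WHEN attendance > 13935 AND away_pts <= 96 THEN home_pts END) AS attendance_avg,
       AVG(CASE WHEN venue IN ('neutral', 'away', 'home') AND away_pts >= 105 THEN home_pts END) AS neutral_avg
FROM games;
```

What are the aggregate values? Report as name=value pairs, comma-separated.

attendance_avg=86.75, neutral_avg=109.3333333333

[attendance_avg: attendance > 13935 AND away_pts <= 96]
game_id=9: ✗
game_id=10: ✓ → 71
game_id=11: ✓ → 78
game_id=12: ✗
game_id=13: ✗
game_id=14: ✗
game_id=15: ✓ → 124
game_id=16: ✓ → 74
game_id=17: ✗
attendance_avg = (71 + 78 + 124 + 74) / 4 = 86.75
—
[neutral_avg: venue IN ('neutral', 'away', 'home') AND away_pts >= 105]
game_id=9: ✗
game_id=10: ✗
game_id=11: ✗
game_id=12: ✓ → 108
game_id=13: ✓ → 120
game_id=14: ✗
game_id=15: ✗
game_id=16: ✗
game_id=17: ✓ → 100
neutral_avg = (108 + 120 + 100) / 3 = 109.3333333333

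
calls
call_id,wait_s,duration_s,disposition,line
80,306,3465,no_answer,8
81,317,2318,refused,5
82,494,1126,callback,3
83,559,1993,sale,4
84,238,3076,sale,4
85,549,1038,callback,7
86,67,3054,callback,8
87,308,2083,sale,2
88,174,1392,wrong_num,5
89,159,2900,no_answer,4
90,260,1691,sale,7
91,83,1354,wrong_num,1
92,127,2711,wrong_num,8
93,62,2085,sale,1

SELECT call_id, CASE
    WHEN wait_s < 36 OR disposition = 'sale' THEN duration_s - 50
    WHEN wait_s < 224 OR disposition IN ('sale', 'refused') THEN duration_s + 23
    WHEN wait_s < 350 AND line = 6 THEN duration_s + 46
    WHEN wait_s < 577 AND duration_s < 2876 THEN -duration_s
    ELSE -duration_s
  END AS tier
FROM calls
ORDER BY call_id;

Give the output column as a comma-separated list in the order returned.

-3465, 2341, -1126, 1943, 3026, -1038, 3077, 2033, 1415, 2923, 1641, 1377, 2734, 2035

call_id=80: ELSE → -3465
call_id=81: wait_s < 224 OR disposition IN ('sale', 'refused') → 2341
call_id=82: wait_s < 577 AND duration_s < 2876 → -1126
call_id=83: wait_s < 36 OR disposition = 'sale' → 1943
call_id=84: wait_s < 36 OR disposition = 'sale' → 3026
call_id=85: wait_s < 577 AND duration_s < 2876 → -1038
call_id=86: wait_s < 224 OR disposition IN ('sale', 'refused') → 3077
call_id=87: wait_s < 36 OR disposition = 'sale' → 2033
call_id=88: wait_s < 224 OR disposition IN ('sale', 'refused') → 1415
call_id=89: wait_s < 224 OR disposition IN ('sale', 'refused') → 2923
call_id=90: wait_s < 36 OR disposition = 'sale' → 1641
call_id=91: wait_s < 224 OR disposition IN ('sale', 'refused') → 1377
call_id=92: wait_s < 224 OR disposition IN ('sale', 'refused') → 2734
call_id=93: wait_s < 36 OR disposition = 'sale' → 2035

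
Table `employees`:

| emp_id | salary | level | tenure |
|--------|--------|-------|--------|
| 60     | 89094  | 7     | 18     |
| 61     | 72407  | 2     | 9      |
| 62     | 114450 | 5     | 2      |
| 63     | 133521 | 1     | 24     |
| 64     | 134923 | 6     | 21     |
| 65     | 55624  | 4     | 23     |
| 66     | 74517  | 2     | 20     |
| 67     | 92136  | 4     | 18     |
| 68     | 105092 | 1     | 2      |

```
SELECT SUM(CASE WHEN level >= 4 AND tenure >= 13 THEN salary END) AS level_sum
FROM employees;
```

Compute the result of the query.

371777

emp_id=60: ✓ → 89094
emp_id=61: ✗
emp_id=62: ✗
emp_id=63: ✗
emp_id=64: ✓ → 134923
emp_id=65: ✓ → 55624
emp_id=66: ✗
emp_id=67: ✓ → 92136
emp_id=68: ✗
level_sum = 89094 + 134923 + 55624 + 92136 = 371777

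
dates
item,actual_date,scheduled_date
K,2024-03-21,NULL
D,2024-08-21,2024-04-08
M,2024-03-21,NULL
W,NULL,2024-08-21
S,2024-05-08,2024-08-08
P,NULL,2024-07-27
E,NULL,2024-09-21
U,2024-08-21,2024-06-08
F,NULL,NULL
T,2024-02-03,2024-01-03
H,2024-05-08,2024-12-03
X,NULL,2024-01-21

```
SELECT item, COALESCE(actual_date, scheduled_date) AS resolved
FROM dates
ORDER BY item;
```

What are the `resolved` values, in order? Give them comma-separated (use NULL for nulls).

item=D: actual_date=2024-08-21 → 2024-08-21
item=E: actual_date=NULL, scheduled_date=2024-09-21 → 2024-09-21
item=F: actual_date=NULL, scheduled_date=NULL (all NULL) → NULL
item=H: actual_date=2024-05-08 → 2024-05-08
item=K: actual_date=2024-03-21 → 2024-03-21
item=M: actual_date=2024-03-21 → 2024-03-21
item=P: actual_date=NULL, scheduled_date=2024-07-27 → 2024-07-27
item=S: actual_date=2024-05-08 → 2024-05-08
item=T: actual_date=2024-02-03 → 2024-02-03
item=U: actual_date=2024-08-21 → 2024-08-21
item=W: actual_date=NULL, scheduled_date=2024-08-21 → 2024-08-21
item=X: actual_date=NULL, scheduled_date=2024-01-21 → 2024-01-21

2024-08-21, 2024-09-21, NULL, 2024-05-08, 2024-03-21, 2024-03-21, 2024-07-27, 2024-05-08, 2024-02-03, 2024-08-21, 2024-08-21, 2024-01-21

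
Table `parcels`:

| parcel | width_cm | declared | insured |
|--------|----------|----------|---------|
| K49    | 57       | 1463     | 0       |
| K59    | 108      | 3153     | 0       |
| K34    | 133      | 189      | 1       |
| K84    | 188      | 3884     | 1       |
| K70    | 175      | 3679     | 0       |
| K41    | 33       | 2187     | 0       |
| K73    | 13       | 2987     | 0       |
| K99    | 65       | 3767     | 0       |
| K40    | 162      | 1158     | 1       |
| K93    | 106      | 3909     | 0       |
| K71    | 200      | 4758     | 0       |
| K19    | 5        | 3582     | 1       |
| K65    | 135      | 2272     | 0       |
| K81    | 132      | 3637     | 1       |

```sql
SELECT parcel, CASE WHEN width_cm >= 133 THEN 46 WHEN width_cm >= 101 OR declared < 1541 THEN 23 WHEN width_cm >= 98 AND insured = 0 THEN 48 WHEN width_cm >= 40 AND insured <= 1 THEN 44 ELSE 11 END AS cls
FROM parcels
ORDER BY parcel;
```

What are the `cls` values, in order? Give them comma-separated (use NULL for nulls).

parcel=K19: ELSE → 11
parcel=K34: width_cm >= 133 → 46
parcel=K40: width_cm >= 133 → 46
parcel=K41: ELSE → 11
parcel=K49: width_cm >= 101 OR declared < 1541 → 23
parcel=K59: width_cm >= 101 OR declared < 1541 → 23
parcel=K65: width_cm >= 133 → 46
parcel=K70: width_cm >= 133 → 46
parcel=K71: width_cm >= 133 → 46
parcel=K73: ELSE → 11
parcel=K81: width_cm >= 101 OR declared < 1541 → 23
parcel=K84: width_cm >= 133 → 46
parcel=K93: width_cm >= 101 OR declared < 1541 → 23
parcel=K99: width_cm >= 40 AND insured <= 1 → 44

11, 46, 46, 11, 23, 23, 46, 46, 46, 11, 23, 46, 23, 44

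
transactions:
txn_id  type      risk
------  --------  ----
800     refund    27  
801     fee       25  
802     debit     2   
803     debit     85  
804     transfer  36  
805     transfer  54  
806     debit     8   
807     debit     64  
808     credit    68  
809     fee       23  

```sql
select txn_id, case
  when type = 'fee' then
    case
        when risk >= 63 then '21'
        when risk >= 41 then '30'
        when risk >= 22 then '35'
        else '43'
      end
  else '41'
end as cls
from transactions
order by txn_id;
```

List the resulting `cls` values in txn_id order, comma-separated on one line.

txn_id=800: type='refund' → outer ELSE → 41
txn_id=801: type='fee' → inner[risk >= 22] → 35
txn_id=802: type='debit' → outer ELSE → 41
txn_id=803: type='debit' → outer ELSE → 41
txn_id=804: type='transfer' → outer ELSE → 41
txn_id=805: type='transfer' → outer ELSE → 41
txn_id=806: type='debit' → outer ELSE → 41
txn_id=807: type='debit' → outer ELSE → 41
txn_id=808: type='credit' → outer ELSE → 41
txn_id=809: type='fee' → inner[risk >= 22] → 35

41, 35, 41, 41, 41, 41, 41, 41, 41, 35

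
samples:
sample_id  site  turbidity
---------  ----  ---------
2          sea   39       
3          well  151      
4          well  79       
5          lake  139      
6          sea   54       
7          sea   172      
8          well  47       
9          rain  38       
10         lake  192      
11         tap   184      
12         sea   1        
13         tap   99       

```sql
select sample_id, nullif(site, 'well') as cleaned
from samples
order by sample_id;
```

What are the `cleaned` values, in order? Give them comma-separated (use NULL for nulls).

sea, NULL, NULL, lake, sea, sea, NULL, rain, lake, tap, sea, tap

sample_id=2: site=sea vs well: differ → sea
sample_id=3: site=well vs well: equal → NULL
sample_id=4: site=well vs well: equal → NULL
sample_id=5: site=lake vs well: differ → lake
sample_id=6: site=sea vs well: differ → sea
sample_id=7: site=sea vs well: differ → sea
sample_id=8: site=well vs well: equal → NULL
sample_id=9: site=rain vs well: differ → rain
sample_id=10: site=lake vs well: differ → lake
sample_id=11: site=tap vs well: differ → tap
sample_id=12: site=sea vs well: differ → sea
sample_id=13: site=tap vs well: differ → tap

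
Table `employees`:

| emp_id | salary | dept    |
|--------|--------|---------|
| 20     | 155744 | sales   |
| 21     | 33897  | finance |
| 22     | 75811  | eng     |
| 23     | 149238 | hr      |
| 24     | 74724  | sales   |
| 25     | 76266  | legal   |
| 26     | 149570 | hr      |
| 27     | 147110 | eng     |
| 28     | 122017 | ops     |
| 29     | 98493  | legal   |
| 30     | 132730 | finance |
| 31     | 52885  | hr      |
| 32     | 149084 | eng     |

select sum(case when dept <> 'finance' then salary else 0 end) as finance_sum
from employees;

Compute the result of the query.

1250942

emp_id=20: ✓ → 155744
emp_id=21: ✗
emp_id=22: ✓ → 75811
emp_id=23: ✓ → 149238
emp_id=24: ✓ → 74724
emp_id=25: ✓ → 76266
emp_id=26: ✓ → 149570
emp_id=27: ✓ → 147110
emp_id=28: ✓ → 122017
emp_id=29: ✓ → 98493
emp_id=30: ✗
emp_id=31: ✓ → 52885
emp_id=32: ✓ → 149084
finance_sum = 155744 + 75811 + 149238 + 74724 + 76266 + 149570 + 147110 + 122017 + 98493 + 52885 + 149084 = 1250942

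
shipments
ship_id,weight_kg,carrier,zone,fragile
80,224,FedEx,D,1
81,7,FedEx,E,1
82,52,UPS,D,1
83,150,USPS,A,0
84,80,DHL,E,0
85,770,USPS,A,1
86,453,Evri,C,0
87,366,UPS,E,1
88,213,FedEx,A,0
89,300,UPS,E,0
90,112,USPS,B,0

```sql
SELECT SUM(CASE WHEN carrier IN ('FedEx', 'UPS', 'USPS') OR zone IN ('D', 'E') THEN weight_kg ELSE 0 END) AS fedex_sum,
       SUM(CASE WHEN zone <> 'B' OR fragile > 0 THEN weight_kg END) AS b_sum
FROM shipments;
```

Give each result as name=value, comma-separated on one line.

fedex_sum=2274, b_sum=2615

[fedex_sum: carrier IN ('FedEx', 'UPS', 'USPS') OR zone IN ('D', 'E')]
ship_id=80: ✓ → 224
ship_id=81: ✓ → 7
ship_id=82: ✓ → 52
ship_id=83: ✓ → 150
ship_id=84: ✓ → 80
ship_id=85: ✓ → 770
ship_id=86: ✗
ship_id=87: ✓ → 366
ship_id=88: ✓ → 213
ship_id=89: ✓ → 300
ship_id=90: ✓ → 112
fedex_sum = 224 + 7 + 52 + 150 + 80 + 770 + 366 + 213 + 300 + 112 = 2274
—
[b_sum: zone <> 'B' OR fragile > 0]
ship_id=80: ✓ → 224
ship_id=81: ✓ → 7
ship_id=82: ✓ → 52
ship_id=83: ✓ → 150
ship_id=84: ✓ → 80
ship_id=85: ✓ → 770
ship_id=86: ✓ → 453
ship_id=87: ✓ → 366
ship_id=88: ✓ → 213
ship_id=89: ✓ → 300
ship_id=90: ✗
b_sum = 224 + 7 + 52 + 150 + 80 + 770 + 453 + 366 + 213 + 300 = 2615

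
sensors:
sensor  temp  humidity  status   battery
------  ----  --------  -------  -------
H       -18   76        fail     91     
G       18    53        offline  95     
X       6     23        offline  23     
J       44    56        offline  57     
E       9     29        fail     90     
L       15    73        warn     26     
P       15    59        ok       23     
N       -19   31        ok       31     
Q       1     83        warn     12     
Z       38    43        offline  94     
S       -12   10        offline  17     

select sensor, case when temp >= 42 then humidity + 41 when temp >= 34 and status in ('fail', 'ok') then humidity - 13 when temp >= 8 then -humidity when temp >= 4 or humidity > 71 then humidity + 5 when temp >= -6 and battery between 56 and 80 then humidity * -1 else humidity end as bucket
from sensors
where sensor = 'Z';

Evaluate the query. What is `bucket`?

sensor = Z: temp=38, humidity=43, status=offline, battery=94.
temp >= 42 → false
temp >= 34 and status in ('fail', 'ok') → false
temp >= 8 → true → -43

-43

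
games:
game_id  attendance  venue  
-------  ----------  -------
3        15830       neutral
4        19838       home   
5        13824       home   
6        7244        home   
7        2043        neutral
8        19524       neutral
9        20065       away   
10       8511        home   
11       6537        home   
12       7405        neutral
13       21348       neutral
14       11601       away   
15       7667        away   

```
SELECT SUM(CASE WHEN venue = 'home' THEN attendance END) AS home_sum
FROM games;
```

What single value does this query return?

55954

game_id=3: ✗
game_id=4: ✓ → 19838
game_id=5: ✓ → 13824
game_id=6: ✓ → 7244
game_id=7: ✗
game_id=8: ✗
game_id=9: ✗
game_id=10: ✓ → 8511
game_id=11: ✓ → 6537
game_id=12: ✗
game_id=13: ✗
game_id=14: ✗
game_id=15: ✗
home_sum = 19838 + 13824 + 7244 + 8511 + 6537 = 55954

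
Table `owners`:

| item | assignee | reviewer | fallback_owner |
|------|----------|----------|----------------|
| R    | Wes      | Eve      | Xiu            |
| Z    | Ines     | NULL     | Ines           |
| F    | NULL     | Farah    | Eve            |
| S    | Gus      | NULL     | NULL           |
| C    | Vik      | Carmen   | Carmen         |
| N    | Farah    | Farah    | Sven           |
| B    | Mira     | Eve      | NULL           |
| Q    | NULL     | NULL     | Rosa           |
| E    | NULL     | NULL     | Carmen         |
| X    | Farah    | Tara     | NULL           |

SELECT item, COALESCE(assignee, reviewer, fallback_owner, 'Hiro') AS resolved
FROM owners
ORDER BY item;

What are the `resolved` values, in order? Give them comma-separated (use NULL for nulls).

Mira, Vik, Carmen, Farah, Farah, Rosa, Wes, Gus, Farah, Ines

item=B: assignee=Mira → Mira
item=C: assignee=Vik → Vik
item=E: assignee=NULL, reviewer=NULL, fallback_owner=Carmen → Carmen
item=F: assignee=NULL, reviewer=Farah → Farah
item=N: assignee=Farah → Farah
item=Q: assignee=NULL, reviewer=NULL, fallback_owner=Rosa → Rosa
item=R: assignee=Wes → Wes
item=S: assignee=Gus → Gus
item=X: assignee=Farah → Farah
item=Z: assignee=Ines → Ines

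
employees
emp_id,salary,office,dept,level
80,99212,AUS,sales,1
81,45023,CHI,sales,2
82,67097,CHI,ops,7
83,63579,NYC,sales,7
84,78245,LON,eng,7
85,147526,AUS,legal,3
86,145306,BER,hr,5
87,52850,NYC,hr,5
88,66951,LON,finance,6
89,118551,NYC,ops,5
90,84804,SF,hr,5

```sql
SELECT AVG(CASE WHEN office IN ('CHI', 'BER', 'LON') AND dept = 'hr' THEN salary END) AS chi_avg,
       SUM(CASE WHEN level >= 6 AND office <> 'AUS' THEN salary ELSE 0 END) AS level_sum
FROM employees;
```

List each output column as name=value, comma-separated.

[chi_avg: office IN ('CHI', 'BER', 'LON') AND dept = 'hr']
emp_id=80: ✗
emp_id=81: ✗
emp_id=82: ✗
emp_id=83: ✗
emp_id=84: ✗
emp_id=85: ✗
emp_id=86: ✓ → 145306
emp_id=87: ✗
emp_id=88: ✗
emp_id=89: ✗
emp_id=90: ✗
chi_avg = 145306
—
[level_sum: level >= 6 AND office <> 'AUS']
emp_id=80: ✗
emp_id=81: ✗
emp_id=82: ✓ → 67097
emp_id=83: ✓ → 63579
emp_id=84: ✓ → 78245
emp_id=85: ✗
emp_id=86: ✗
emp_id=87: ✗
emp_id=88: ✓ → 66951
emp_id=89: ✗
emp_id=90: ✗
level_sum = 67097 + 63579 + 78245 + 66951 = 275872

chi_avg=145306, level_sum=275872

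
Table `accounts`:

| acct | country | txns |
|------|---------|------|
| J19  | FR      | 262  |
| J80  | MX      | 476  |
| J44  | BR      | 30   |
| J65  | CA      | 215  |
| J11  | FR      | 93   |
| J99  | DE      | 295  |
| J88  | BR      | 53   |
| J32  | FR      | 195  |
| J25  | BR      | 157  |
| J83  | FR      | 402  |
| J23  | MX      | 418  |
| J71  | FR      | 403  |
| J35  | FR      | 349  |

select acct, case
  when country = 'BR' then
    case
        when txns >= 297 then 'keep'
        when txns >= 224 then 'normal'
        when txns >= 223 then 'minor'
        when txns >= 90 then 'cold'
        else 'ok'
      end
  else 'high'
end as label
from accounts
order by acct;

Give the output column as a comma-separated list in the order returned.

acct=J11: country='FR' → outer ELSE → high
acct=J19: country='FR' → outer ELSE → high
acct=J23: country='MX' → outer ELSE → high
acct=J25: country='BR' → inner[txns >= 90] → cold
acct=J32: country='FR' → outer ELSE → high
acct=J35: country='FR' → outer ELSE → high
acct=J44: country='BR' → inner[ELSE] → ok
acct=J65: country='CA' → outer ELSE → high
acct=J71: country='FR' → outer ELSE → high
acct=J80: country='MX' → outer ELSE → high
acct=J83: country='FR' → outer ELSE → high
acct=J88: country='BR' → inner[ELSE] → ok
acct=J99: country='DE' → outer ELSE → high

high, high, high, cold, high, high, ok, high, high, high, high, ok, high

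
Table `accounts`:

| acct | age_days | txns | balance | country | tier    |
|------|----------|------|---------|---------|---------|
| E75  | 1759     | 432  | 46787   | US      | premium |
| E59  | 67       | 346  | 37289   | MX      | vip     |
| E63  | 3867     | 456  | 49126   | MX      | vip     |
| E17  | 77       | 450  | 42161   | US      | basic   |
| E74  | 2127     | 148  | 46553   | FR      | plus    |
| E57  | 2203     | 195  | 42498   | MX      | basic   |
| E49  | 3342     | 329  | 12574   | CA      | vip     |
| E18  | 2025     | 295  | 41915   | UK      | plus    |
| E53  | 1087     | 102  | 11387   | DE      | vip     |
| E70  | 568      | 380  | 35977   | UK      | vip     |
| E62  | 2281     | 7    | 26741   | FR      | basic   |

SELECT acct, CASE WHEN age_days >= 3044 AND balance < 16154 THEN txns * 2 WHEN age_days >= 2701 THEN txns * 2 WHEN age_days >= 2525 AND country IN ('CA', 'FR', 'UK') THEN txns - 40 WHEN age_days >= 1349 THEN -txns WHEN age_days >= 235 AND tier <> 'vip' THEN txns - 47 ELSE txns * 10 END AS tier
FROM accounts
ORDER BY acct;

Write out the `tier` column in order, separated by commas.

acct=E17: ELSE → 4500
acct=E18: age_days >= 1349 → -295
acct=E49: age_days >= 3044 AND balance < 16154 → 658
acct=E53: ELSE → 1020
acct=E57: age_days >= 1349 → -195
acct=E59: ELSE → 3460
acct=E62: age_days >= 1349 → -7
acct=E63: age_days >= 2701 → 912
acct=E70: ELSE → 3800
acct=E74: age_days >= 1349 → -148
acct=E75: age_days >= 1349 → -432

4500, -295, 658, 1020, -195, 3460, -7, 912, 3800, -148, -432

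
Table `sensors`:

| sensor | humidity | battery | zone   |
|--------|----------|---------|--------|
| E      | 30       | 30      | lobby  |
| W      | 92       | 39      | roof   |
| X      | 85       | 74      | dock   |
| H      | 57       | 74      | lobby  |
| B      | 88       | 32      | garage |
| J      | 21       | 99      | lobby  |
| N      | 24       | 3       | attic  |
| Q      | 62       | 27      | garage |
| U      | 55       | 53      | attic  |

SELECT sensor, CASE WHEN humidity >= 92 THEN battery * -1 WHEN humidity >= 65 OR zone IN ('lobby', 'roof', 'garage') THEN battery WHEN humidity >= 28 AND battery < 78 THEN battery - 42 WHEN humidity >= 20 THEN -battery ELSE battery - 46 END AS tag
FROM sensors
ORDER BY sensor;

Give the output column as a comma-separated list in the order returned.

sensor=B: humidity >= 65 OR zone IN ('lobby', 'roof', 'garage') → 32
sensor=E: humidity >= 65 OR zone IN ('lobby', 'roof', 'garage') → 30
sensor=H: humidity >= 65 OR zone IN ('lobby', 'roof', 'garage') → 74
sensor=J: humidity >= 65 OR zone IN ('lobby', 'roof', 'garage') → 99
sensor=N: humidity >= 20 → -3
sensor=Q: humidity >= 65 OR zone IN ('lobby', 'roof', 'garage') → 27
sensor=U: humidity >= 28 AND battery < 78 → 11
sensor=W: humidity >= 92 → -39
sensor=X: humidity >= 65 OR zone IN ('lobby', 'roof', 'garage') → 74

32, 30, 74, 99, -3, 27, 11, -39, 74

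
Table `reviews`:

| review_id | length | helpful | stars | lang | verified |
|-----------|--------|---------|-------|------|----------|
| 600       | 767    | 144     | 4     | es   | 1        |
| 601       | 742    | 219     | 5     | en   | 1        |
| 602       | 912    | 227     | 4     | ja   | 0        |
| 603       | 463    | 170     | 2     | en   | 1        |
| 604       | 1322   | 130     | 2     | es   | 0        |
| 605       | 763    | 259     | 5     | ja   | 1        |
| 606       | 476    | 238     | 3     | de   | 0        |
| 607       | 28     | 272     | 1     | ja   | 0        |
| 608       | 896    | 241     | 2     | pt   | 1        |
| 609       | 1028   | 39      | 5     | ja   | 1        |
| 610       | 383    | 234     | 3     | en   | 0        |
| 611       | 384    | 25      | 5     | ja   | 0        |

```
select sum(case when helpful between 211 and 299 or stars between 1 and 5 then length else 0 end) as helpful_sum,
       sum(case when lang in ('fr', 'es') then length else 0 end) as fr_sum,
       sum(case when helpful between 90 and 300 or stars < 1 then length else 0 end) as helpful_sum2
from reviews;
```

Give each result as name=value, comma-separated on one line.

[helpful_sum: helpful between 211 and 299 or stars between 1 and 5]
review_id=600: ✓ → 767
review_id=601: ✓ → 742
review_id=602: ✓ → 912
review_id=603: ✓ → 463
review_id=604: ✓ → 1322
review_id=605: ✓ → 763
review_id=606: ✓ → 476
review_id=607: ✓ → 28
review_id=608: ✓ → 896
review_id=609: ✓ → 1028
review_id=610: ✓ → 383
review_id=611: ✓ → 384
helpful_sum = 767 + 742 + 912 + 463 + 1322 + 763 + 476 + 28 + 896 + 1028 + 383 + 384 = 8164
—
[fr_sum: lang in ('fr', 'es')]
review_id=600: ✓ → 767
review_id=601: ✗
review_id=602: ✗
review_id=603: ✗
review_id=604: ✓ → 1322
review_id=605: ✗
review_id=606: ✗
review_id=607: ✗
review_id=608: ✗
review_id=609: ✗
review_id=610: ✗
review_id=611: ✗
fr_sum = 767 + 1322 = 2089
—
[helpful_sum2: helpful between 90 and 300 or stars < 1]
review_id=600: ✓ → 767
review_id=601: ✓ → 742
review_id=602: ✓ → 912
review_id=603: ✓ → 463
review_id=604: ✓ → 1322
review_id=605: ✓ → 763
review_id=606: ✓ → 476
review_id=607: ✓ → 28
review_id=608: ✓ → 896
review_id=609: ✗
review_id=610: ✓ → 383
review_id=611: ✗
helpful_sum2 = 767 + 742 + 912 + 463 + 1322 + 763 + 476 + 28 + 896 + 383 = 6752

helpful_sum=8164, fr_sum=2089, helpful_sum2=6752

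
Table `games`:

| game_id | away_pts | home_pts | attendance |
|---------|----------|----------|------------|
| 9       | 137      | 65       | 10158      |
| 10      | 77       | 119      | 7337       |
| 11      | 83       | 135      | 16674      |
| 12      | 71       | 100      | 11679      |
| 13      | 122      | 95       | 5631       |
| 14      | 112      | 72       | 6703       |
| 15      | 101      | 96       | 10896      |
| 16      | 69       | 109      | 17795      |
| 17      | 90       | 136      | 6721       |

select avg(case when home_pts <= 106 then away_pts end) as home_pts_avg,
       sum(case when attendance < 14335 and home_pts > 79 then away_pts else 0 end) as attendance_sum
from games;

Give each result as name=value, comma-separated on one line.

home_pts_avg=108.6, attendance_sum=461

[home_pts_avg: home_pts <= 106]
game_id=9: ✓ → 137
game_id=10: ✗
game_id=11: ✗
game_id=12: ✓ → 71
game_id=13: ✓ → 122
game_id=14: ✓ → 112
game_id=15: ✓ → 101
game_id=16: ✗
game_id=17: ✗
home_pts_avg = (137 + 71 + 122 + 112 + 101) / 5 = 108.6
—
[attendance_sum: attendance < 14335 and home_pts > 79]
game_id=9: ✗
game_id=10: ✓ → 77
game_id=11: ✗
game_id=12: ✓ → 71
game_id=13: ✓ → 122
game_id=14: ✗
game_id=15: ✓ → 101
game_id=16: ✗
game_id=17: ✓ → 90
attendance_sum = 77 + 71 + 122 + 101 + 90 = 461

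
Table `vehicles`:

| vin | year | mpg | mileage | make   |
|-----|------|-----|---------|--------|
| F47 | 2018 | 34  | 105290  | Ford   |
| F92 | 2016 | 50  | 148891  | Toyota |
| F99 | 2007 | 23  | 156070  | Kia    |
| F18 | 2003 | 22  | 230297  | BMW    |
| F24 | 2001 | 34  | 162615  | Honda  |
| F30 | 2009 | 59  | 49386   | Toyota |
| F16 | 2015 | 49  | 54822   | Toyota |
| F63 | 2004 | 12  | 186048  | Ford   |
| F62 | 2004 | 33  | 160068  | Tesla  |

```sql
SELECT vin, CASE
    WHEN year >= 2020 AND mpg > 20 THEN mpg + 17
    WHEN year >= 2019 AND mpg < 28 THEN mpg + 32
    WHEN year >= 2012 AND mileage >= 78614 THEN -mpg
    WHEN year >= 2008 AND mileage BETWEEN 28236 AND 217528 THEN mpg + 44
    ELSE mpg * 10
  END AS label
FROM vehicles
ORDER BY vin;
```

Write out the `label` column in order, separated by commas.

93, 220, 340, 103, -34, 330, 120, -50, 230

vin=F16: year >= 2008 AND mileage BETWEEN 28236 AND 217528 → 93
vin=F18: ELSE → 220
vin=F24: ELSE → 340
vin=F30: year >= 2008 AND mileage BETWEEN 28236 AND 217528 → 103
vin=F47: year >= 2012 AND mileage >= 78614 → -34
vin=F62: ELSE → 330
vin=F63: ELSE → 120
vin=F92: year >= 2012 AND mileage >= 78614 → -50
vin=F99: ELSE → 230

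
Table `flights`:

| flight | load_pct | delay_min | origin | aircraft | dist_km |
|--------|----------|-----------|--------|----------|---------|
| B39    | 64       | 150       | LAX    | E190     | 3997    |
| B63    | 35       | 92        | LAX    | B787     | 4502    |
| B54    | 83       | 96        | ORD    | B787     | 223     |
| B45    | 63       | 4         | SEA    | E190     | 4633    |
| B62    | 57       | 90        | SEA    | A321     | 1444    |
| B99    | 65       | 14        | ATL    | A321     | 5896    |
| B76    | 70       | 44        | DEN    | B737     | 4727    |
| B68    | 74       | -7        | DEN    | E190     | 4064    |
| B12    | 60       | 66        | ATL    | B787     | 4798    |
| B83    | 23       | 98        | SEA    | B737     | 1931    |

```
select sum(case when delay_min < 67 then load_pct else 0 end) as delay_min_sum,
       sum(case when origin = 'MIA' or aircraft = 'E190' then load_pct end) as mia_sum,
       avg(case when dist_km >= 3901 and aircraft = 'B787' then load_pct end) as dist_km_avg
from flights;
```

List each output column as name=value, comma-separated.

delay_min_sum=332, mia_sum=201, dist_km_avg=47.5

[delay_min_sum: delay_min < 67]
flight=B39: ✗
flight=B63: ✗
flight=B54: ✗
flight=B45: ✓ → 63
flight=B62: ✗
flight=B99: ✓ → 65
flight=B76: ✓ → 70
flight=B68: ✓ → 74
flight=B12: ✓ → 60
flight=B83: ✗
delay_min_sum = 63 + 65 + 70 + 74 + 60 = 332
—
[mia_sum: origin = 'MIA' or aircraft = 'E190']
flight=B39: ✓ → 64
flight=B63: ✗
flight=B54: ✗
flight=B45: ✓ → 63
flight=B62: ✗
flight=B99: ✗
flight=B76: ✗
flight=B68: ✓ → 74
flight=B12: ✗
flight=B83: ✗
mia_sum = 64 + 63 + 74 = 201
—
[dist_km_avg: dist_km >= 3901 and aircraft = 'B787']
flight=B39: ✗
flight=B63: ✓ → 35
flight=B54: ✗
flight=B45: ✗
flight=B62: ✗
flight=B99: ✗
flight=B76: ✗
flight=B68: ✗
flight=B12: ✓ → 60
flight=B83: ✗
dist_km_avg = (35 + 60) / 2 = 47.5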